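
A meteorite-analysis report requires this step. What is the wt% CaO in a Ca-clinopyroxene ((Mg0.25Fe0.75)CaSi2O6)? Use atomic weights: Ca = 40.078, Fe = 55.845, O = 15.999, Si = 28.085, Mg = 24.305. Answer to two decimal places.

Molar mass of (Mg0.25Fe0.75)CaSi2O6 = 0.25×24.305 + 0.75×55.845 + 1×40.078 + 2×28.085 + 6×15.999 = 240.202 g/mol.
Each formula unit contains 1 Ca, equivalent to 1/1 = 1.0000 mol CaO.
M(CaO) = 1×40.078 + 1×15.999 = 56.077 g/mol.
Mass of CaO per formula unit = 1.0000 × 56.077 = 56.077 g.
CaO wt% = 56.077 / 240.202 × 100 = 23.35%.

23.35 wt%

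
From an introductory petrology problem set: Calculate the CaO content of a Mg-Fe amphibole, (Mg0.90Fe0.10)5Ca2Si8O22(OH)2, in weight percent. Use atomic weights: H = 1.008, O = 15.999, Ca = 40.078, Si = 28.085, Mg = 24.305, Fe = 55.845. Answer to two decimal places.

13.54 wt%

Formula mass = 828.123 g/mol.
2 Ca → 2.0000 mol CaO per formula unit; M(CaO) = 56.077, so CaO mass = 112.154 g.
112.154/828.123 × 100 = 13.54 wt%.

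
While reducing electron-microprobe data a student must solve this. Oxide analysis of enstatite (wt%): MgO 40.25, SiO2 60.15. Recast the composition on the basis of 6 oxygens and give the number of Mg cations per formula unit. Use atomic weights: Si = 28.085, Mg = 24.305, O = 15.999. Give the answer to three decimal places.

MgO: 40.25/40.304 = 0.99866 mol → 0.99866 mol Mg, 0.99866 mol O.
SiO2: 60.15/60.083 = 1.00112 mol → 1.00112 mol Si, 2.00224 mol O.
Total oxygen = 3.00090 mol. Normalization factor = 6/3.00090 = 1.99940.
Mg per 6 O = 0.99866 × 1.99940 = 1.997.

1.997 Mg apfu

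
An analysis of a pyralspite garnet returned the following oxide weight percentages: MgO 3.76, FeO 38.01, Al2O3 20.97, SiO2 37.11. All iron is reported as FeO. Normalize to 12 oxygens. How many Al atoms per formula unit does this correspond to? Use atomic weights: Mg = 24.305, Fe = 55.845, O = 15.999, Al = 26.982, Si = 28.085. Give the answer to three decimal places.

MgO: 3.76/40.304 = 0.09329 mol → 0.09329 mol Mg, 0.09329 mol O.
FeO: 38.01/71.844 = 0.52906 mol → 0.52906 mol Fe, 0.52906 mol O.
Al2O3: 20.97/101.961 = 0.20567 mol → 0.41134 mol Al, 0.61701 mol O.
SiO2: 37.11/60.083 = 0.61765 mol → 0.61765 mol Si, 1.23530 mol O.
Total oxygen = 2.47466 mol. Normalization factor = 12/2.47466 = 4.84915.
Al per 12 O = 0.41134 × 4.84915 = 1.995.

1.995 Al apfu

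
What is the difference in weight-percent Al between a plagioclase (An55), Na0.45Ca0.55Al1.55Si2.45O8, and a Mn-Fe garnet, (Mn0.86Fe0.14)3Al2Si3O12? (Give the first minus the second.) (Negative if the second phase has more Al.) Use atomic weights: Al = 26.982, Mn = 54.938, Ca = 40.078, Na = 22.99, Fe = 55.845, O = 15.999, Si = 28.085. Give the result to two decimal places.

4.54 percentage points

M(Na0.45Ca0.55Al1.55Si2.45O8) = 271.011 g/mol, so wt% Al = 41.822/271.011 × 100 = 15.43%.
M((Mn0.86Fe0.14)3Al2Si3O12) = 495.402 g/mol, so wt% Al = 53.964/495.402 × 100 = 10.89%.
15.43 − 10.89 = 4.54 pp.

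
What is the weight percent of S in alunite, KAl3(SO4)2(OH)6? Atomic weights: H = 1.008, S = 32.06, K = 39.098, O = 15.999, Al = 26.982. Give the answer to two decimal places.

Formula mass = 1·39.098 + 3·26.982 + 2·32.06 + 14·15.999 + 6·1.008 = 414.198 g/mol, of which 64.120 g is S.
So S makes up 64.120/414.198 = 0.1548 of the mass, i.e. 15.48%.

15.48 wt%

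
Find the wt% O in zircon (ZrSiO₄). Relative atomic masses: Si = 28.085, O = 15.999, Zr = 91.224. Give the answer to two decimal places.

34.91 wt%

M(ZrSiO₄) = 183.305 g/mol.
O contributes 4 × 15.999 = 63.996 g per mole.
63.996/183.305 = 0.3491 → 34.91%.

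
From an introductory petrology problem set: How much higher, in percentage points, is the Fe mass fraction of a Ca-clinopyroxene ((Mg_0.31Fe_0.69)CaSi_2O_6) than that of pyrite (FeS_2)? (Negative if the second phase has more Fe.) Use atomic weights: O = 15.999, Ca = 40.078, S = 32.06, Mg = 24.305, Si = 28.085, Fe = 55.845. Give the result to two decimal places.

-30.38 percentage points

First mineral: 38.533 g Fe in 238.310 g formula = 16.17 wt% Fe.
Second mineral: 55.845 g Fe in 119.965 g formula = 46.55 wt% Fe.
16.17% − 46.55% gives a difference of -30.38 percentage points.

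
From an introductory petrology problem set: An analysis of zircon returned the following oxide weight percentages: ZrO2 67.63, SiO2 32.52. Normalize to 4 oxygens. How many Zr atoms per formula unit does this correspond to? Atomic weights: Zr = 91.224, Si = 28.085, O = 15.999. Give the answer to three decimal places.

ZrO2 (M=123.222): mol = 0.54885; Zr = 0.54885, O = 1.09770.
SiO2 (M=60.083): mol = 0.54125; Si = 0.54125, O = 1.08250.
ΣO = 2.18020; factor = 4/ΣO = 1.83469.
Zr apfu = 0.54885 × 1.83469 = 1.007.

1.007 Zr apfu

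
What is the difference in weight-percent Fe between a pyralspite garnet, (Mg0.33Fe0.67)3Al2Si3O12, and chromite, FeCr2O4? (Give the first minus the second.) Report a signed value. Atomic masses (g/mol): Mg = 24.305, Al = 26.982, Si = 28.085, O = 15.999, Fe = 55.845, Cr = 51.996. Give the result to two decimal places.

First mineral: 112.248 g Fe in 466.517 g formula = 24.06 wt% Fe.
Second mineral: 55.845 g Fe in 223.833 g formula = 24.95 wt% Fe.
24.06% − 24.95% gives a difference of -0.89 percentage points.

-0.89 percentage points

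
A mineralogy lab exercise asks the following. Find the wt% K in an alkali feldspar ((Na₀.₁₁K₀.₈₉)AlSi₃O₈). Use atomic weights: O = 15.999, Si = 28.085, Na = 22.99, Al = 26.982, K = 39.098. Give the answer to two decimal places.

12.58 mass %

M((Na₀.₁₁K₀.₈₉)AlSi₃O₈) = 276.555 g/mol.
K contributes 0.89 × 39.098 = 34.797 g per mole.
34.797/276.555 = 0.1258 → 12.58%.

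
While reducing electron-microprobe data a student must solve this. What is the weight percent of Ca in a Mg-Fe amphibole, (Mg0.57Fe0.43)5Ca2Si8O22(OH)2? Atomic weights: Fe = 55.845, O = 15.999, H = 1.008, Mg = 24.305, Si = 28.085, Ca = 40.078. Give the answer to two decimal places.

9.11 wt%

Molar mass of (Mg0.57Fe0.43)5Ca2Si8O22(OH)2: 2.85·24.305 + 2.15·55.845 + 2·40.078 + 8·28.085 + 24·15.999 + 2·1.008 = 880.164 g/mol.
Mass of Ca per formula unit: 2 × 40.078 = 80.156 g.
Weight fraction Ca = 80.156 / 880.164 = 0.0911.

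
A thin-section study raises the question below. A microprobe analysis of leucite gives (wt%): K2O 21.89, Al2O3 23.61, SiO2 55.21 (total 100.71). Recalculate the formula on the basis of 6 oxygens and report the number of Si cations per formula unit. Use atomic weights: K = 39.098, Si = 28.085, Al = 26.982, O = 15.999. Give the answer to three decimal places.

1.994 Si apfu

K2O (M=94.195): mol = 0.23239; K = 0.46478, O = 0.23239.
Al2O3 (M=101.961): mol = 0.23156; Al = 0.46312, O = 0.69468.
SiO2 (M=60.083): mol = 0.91890; Si = 0.91890, O = 1.83780.
ΣO = 2.76487; factor = 6/ΣO = 2.17008.
Si apfu = 0.91890 × 2.17008 = 1.994.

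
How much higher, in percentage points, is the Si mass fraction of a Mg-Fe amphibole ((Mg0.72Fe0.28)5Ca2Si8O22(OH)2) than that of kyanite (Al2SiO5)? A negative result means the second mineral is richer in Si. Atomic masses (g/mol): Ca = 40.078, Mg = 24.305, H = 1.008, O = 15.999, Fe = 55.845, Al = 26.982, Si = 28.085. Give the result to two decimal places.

Si in (Mg0.72Fe0.28)5Ca2Si8O22(OH)2: molar mass 856.509 g/mol; 8×28.085 = 224.680 g → 26.23 wt%.
Si in Al2SiO5: molar mass 162.044 g/mol; 1×28.085 = 28.085 g → 17.33 wt%.
Difference = 26.23 − 17.33 = 8.90 percentage points.

8.90 percentage points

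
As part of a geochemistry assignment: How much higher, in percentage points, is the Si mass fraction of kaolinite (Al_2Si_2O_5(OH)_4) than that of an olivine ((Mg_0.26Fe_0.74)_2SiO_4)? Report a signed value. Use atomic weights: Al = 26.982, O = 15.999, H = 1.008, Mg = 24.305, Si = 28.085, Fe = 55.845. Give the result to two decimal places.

M(Al_2Si_2O_5(OH)_4) = 258.157 g/mol, so wt% Si = 56.170/258.157 × 100 = 21.76%.
M((Mg_0.26Fe_0.74)_2SiO_4) = 187.370 g/mol, so wt% Si = 28.085/187.370 × 100 = 14.99%.
21.76 − 14.99 = 6.77 pp.

6.77 percentage points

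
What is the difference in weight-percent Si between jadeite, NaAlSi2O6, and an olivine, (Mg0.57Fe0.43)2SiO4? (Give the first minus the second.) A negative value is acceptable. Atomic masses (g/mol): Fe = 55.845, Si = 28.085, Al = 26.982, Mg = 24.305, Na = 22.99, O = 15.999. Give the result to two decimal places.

11.05 percentage points

First mineral: 56.170 g Si in 202.136 g formula = 27.79 wt% Si.
Second mineral: 28.085 g Si in 167.815 g formula = 16.74 wt% Si.
27.79% − 16.74% gives a difference of 11.05 percentage points.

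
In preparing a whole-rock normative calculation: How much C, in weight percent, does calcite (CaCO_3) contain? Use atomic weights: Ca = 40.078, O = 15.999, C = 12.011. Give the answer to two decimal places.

12.00 weight percent

Molar mass of CaCO_3: 1·40.078 + 1·12.011 + 3·15.999 = 100.086 g/mol.
Mass of C per formula unit: 1 × 12.011 = 12.011 g.
Weight fraction C = 12.011 / 100.086 = 0.1200.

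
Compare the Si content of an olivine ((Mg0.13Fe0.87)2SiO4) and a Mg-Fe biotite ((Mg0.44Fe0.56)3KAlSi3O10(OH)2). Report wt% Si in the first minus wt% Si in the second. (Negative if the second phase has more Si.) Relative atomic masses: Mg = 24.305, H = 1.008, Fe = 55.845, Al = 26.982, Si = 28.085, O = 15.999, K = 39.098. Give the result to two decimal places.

-3.56 percentage points

Si in (Mg0.13Fe0.87)2SiO4: molar mass 195.571 g/mol; 1×28.085 = 28.085 g → 14.36 wt%.
Si in (Mg0.44Fe0.56)3KAlSi3O10(OH)2: molar mass 470.241 g/mol; 3×28.085 = 84.255 g → 17.92 wt%.
Difference = 14.36 − 17.92 = -3.56 percentage points.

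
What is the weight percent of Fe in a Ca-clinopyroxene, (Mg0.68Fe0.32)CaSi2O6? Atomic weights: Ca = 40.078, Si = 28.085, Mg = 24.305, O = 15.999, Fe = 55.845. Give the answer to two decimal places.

7.88 mass %

Formula mass = 0.68×24.305 + 0.32×55.845 + 1×40.078 + 2×28.085 + 6×15.999 = 226.640 g/mol, of which 17.870 g is Fe.
So Fe makes up 17.870/226.640 = 0.0788 of the mass, i.e. 7.88%.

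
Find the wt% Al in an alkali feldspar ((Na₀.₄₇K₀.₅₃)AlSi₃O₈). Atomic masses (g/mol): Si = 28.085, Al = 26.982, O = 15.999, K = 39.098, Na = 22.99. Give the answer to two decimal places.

9.97 weight percent

Molar mass of (Na₀.₄₇K₀.₅₃)AlSi₃O₈: 0.47·22.99 + 0.53·39.098 + 1·26.982 + 3·28.085 + 8·15.999 = 270.756 g/mol.
Mass of Al per formula unit: 1 × 26.982 = 26.982 g.
Weight fraction Al = 26.982 / 270.756 = 0.0997.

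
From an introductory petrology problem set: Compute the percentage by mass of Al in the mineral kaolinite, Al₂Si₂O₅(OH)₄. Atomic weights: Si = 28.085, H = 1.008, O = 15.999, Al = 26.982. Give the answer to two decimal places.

M(Al₂Si₂O₅(OH)₄) = 258.157 g/mol.
Al contributes 2 × 26.982 = 53.964 g per mole.
53.964/258.157 = 0.2090 → 20.90%.

20.90 weight percent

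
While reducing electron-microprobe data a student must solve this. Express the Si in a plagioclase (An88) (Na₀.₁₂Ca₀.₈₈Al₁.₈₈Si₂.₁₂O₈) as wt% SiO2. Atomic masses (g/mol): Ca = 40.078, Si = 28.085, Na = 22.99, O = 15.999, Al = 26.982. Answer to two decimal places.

46.10 wt%

Molar mass of Na₀.₁₂Ca₀.₈₈Al₁.₈₈Si₂.₁₂O₈ = 0.12*22.99 + 0.88*40.078 + 1.88*26.982 + 2.12*28.085 + 8*15.999 = 276.286 g/mol.
Each formula unit contains 2.12 Si, equivalent to 2.12/1 = 2.1200 mol SiO2.
M(SiO2) = 1×28.085 + 2×15.999 = 60.083 g/mol.
Mass of SiO2 per formula unit = 2.1200 × 60.083 = 127.376 g.
SiO2 wt% = 127.376 / 276.286 × 100 = 46.10%.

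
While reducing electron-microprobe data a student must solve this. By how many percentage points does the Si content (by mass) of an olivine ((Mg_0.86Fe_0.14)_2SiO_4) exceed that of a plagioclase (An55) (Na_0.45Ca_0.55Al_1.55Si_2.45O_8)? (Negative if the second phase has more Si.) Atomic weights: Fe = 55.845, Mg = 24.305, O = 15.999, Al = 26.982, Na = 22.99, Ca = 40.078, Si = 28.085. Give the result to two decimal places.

-6.61 percentage points

First mineral: 28.085 g Si in 149.522 g formula = 18.78 wt% Si.
Second mineral: 68.808 g Si in 271.011 g formula = 25.39 wt% Si.
18.78% − 25.39% gives a difference of -6.61 percentage points.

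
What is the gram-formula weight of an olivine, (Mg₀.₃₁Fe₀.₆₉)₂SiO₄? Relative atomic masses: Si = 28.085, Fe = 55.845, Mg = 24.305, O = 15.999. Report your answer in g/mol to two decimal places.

The formula mass is the sum 0.62*24.305 + 1.38*55.845 + 1*28.085 + 4*15.999.

184.22 g/mol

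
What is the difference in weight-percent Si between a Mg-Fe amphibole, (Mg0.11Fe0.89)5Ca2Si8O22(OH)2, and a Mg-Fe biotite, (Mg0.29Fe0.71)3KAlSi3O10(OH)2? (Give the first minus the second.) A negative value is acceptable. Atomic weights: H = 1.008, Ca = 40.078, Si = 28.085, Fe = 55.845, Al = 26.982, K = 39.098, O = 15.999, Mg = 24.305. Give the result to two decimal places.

Si in (Mg0.11Fe0.89)5Ca2Si8O22(OH)2: molar mass 952.706 g/mol; 8×28.085 = 224.680 g → 23.58 wt%.
Si in (Mg0.29Fe0.71)3KAlSi3O10(OH)2: molar mass 484.434 g/mol; 3×28.085 = 84.255 g → 17.39 wt%.
Difference = 23.58 − 17.39 = 6.19 percentage points.

6.19 percentage points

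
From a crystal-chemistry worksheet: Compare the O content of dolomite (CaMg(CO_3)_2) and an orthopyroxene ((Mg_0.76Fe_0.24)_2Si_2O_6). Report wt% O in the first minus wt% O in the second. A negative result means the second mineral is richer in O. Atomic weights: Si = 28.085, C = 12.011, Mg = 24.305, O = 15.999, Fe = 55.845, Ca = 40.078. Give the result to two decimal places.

O in CaMg(CO_3)_2: molar mass 184.399 g/mol; 6×15.999 = 95.994 g → 52.06 wt%.
O in (Mg_0.76Fe_0.24)_2Si_2O_6: molar mass 215.913 g/mol; 6×15.999 = 95.994 g → 44.46 wt%.
Difference = 52.06 − 44.46 = 7.60 percentage points.

7.60 percentage points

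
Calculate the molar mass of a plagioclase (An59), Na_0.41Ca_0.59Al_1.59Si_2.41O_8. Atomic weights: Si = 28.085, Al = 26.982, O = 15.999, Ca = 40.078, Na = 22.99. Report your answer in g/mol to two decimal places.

The formula mass is the sum 0.41·22.99 + 0.59·40.078 + 1.59·26.982 + 2.41·28.085 + 8·15.999.

271.65 g/mol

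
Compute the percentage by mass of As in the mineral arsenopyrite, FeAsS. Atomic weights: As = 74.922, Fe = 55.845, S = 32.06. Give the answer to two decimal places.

Formula mass = 1·55.845 + 1·74.922 + 1·32.06 = 162.827 g/mol, of which 74.922 g is As.
So As makes up 74.922/162.827 = 0.4601 of the mass, i.e. 46.01%.

46.01 wt%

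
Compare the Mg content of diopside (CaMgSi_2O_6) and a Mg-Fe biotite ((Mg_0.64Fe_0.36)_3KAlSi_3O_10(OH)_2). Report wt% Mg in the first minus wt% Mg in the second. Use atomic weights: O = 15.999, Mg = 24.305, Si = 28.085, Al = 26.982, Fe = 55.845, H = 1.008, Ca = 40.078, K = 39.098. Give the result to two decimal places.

First mineral: 24.305 g Mg in 216.547 g formula = 11.22 wt% Mg.
Second mineral: 46.666 g Mg in 451.317 g formula = 10.34 wt% Mg.
11.22% − 10.34% gives a difference of 0.88 percentage points.

0.88 percentage points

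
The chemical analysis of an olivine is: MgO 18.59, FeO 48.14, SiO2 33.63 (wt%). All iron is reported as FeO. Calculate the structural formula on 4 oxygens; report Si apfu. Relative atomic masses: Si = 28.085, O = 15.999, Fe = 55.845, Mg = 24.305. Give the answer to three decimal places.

0.995 Si apfu

18.59 wt% MgO ÷ 40.304 g/mol = 0.46124 mol, giving 0.46124 Mg and 0.46124 O.
48.14 wt% FeO ÷ 71.844 g/mol = 0.67006 mol, giving 0.67006 Fe and 0.67006 O.
33.63 wt% SiO2 ÷ 60.083 g/mol = 0.55973 mol, giving 0.55973 Si and 1.11946 O.
Oxygen sums to 2.25076; scaling by 4/2.25076 = 1.77718 puts the formula on 4 O.
Si: 0.55973 × 1.77718 = 0.995 atoms per formula unit.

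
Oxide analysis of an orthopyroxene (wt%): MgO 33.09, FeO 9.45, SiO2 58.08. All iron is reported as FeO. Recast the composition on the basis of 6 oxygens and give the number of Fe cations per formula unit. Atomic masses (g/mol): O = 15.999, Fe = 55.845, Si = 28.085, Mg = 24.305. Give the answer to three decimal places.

MgO: 33.09/40.304 = 0.82101 mol → 0.82101 mol Mg, 0.82101 mol O.
FeO: 9.45/71.844 = 0.13153 mol → 0.13153 mol Fe, 0.13153 mol O.
SiO2: 58.08/60.083 = 0.96666 mol → 0.96666 mol Si, 1.93332 mol O.
Total oxygen = 2.88586 mol. Normalization factor = 6/2.88586 = 2.07910.
Fe per 6 O = 0.13153 × 2.07910 = 0.273.

0.273 Fe apfu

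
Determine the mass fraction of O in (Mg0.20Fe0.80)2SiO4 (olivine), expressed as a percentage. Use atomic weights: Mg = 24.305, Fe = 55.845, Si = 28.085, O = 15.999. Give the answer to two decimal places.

M((Mg0.20Fe0.80)2SiO4) = 191.155 g/mol.
O contributes 4 × 15.999 = 63.996 g per mole.
63.996/191.155 = 0.3348 → 33.48%.

33.48 weight percent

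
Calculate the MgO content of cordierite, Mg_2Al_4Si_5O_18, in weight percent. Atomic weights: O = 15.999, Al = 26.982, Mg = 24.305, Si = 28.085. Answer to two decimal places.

Molar mass of Mg_2Al_4Si_5O_18 = 2×24.305 + 4×26.982 + 5×28.085 + 18×15.999 = 584.945 g/mol.
Each formula unit contains 2 Mg, equivalent to 2/1 = 2.0000 mol MgO.
M(MgO) = 1×24.305 + 1×15.999 = 40.304 g/mol.
Mass of MgO per formula unit = 2.0000 × 40.304 = 80.608 g.
MgO wt% = 80.608 / 584.945 × 100 = 13.78%.

13.78 wt%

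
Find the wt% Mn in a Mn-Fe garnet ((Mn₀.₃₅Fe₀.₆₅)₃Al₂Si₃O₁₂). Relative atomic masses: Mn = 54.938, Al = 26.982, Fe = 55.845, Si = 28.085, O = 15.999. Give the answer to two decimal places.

Molar mass of (Mn₀.₃₅Fe₀.₆₅)₃Al₂Si₃O₁₂: 1.05*54.938 + 1.95*55.845 + 2*26.982 + 3*28.085 + 12*15.999 = 496.790 g/mol.
Mass of Mn per formula unit: 1.05 × 54.938 = 57.685 g.
Weight fraction Mn = 57.685 / 496.790 = 0.1161.

11.61 wt%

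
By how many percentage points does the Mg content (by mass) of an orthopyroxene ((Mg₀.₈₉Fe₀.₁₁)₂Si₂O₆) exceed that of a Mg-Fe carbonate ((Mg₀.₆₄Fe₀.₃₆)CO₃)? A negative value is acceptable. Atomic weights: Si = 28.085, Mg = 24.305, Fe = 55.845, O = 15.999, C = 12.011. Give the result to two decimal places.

4.57 percentage points

M((Mg₀.₈₉Fe₀.₁₁)₂Si₂O₆) = 207.713 g/mol, so wt% Mg = 43.263/207.713 × 100 = 20.83%.
M((Mg₀.₆₄Fe₀.₃₆)CO₃) = 95.667 g/mol, so wt% Mg = 15.555/95.667 × 100 = 16.26%.
20.83 − 16.26 = 4.57 pp.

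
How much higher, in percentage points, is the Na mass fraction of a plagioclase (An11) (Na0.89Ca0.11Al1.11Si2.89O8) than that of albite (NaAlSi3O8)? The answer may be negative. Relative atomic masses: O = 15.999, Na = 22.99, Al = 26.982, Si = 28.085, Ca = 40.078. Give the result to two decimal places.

M(Na0.89Ca0.11Al1.11Si2.89O8) = 263.977 g/mol, so wt% Na = 20.461/263.977 × 100 = 7.75%.
M(NaAlSi3O8) = 262.219 g/mol, so wt% Na = 22.990/262.219 × 100 = 8.77%.
7.75 − 8.77 = -1.02 pp.

-1.02 percentage points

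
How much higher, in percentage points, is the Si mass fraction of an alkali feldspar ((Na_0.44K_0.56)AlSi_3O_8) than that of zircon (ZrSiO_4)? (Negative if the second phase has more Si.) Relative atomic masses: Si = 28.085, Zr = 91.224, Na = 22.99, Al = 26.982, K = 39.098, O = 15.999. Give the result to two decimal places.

Si in (Na_0.44K_0.56)AlSi_3O_8: molar mass 271.239 g/mol; 3×28.085 = 84.255 g → 31.06 wt%.
Si in ZrSiO_4: molar mass 183.305 g/mol; 1×28.085 = 28.085 g → 15.32 wt%.
Difference = 31.06 − 15.32 = 15.74 percentage points.

15.74 percentage points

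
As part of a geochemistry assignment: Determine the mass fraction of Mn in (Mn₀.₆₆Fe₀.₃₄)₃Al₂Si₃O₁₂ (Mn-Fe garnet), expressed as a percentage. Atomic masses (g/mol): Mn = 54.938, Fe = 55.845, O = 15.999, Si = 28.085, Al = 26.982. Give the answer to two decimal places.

M((Mn₀.₆₆Fe₀.₃₄)₃Al₂Si₃O₁₂) = 495.946 g/mol.
Mn contributes 1.98 × 54.938 = 108.777 g per mole.
108.777/495.946 = 0.2193 → 21.93%.

21.93 mass %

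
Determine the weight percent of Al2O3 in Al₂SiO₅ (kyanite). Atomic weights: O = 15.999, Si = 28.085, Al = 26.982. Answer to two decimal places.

Formula mass = 162.044 g/mol.
2 Al → 1.0000 mol Al2O3 per formula unit; M(Al2O3) = 101.961, so Al2O3 mass = 101.961 g.
101.961/162.044 × 100 = 62.92 wt%.

62.92 wt%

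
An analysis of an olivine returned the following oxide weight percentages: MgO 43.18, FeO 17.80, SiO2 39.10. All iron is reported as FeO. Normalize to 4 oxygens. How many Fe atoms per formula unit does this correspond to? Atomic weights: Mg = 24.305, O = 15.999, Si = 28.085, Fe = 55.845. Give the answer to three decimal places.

0.378 Fe apfu

MgO: 43.18/40.304 = 1.07136 mol → 1.07136 mol Mg, 1.07136 mol O.
FeO: 17.80/71.844 = 0.24776 mol → 0.24776 mol Fe, 0.24776 mol O.
SiO2: 39.10/60.083 = 0.65077 mol → 0.65077 mol Si, 1.30154 mol O.
Total oxygen = 2.62066 mol. Normalization factor = 4/2.62066 = 1.52633.
Fe per 4 O = 0.24776 × 1.52633 = 0.378.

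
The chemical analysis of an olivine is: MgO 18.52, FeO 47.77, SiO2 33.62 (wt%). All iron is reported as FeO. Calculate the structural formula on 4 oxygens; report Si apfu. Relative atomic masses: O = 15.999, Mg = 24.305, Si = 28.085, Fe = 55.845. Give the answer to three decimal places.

0.998 Si apfu

MgO (M=40.304): mol = 0.45951; Mg = 0.45951, O = 0.45951.
FeO (M=71.844): mol = 0.66491; Fe = 0.66491, O = 0.66491.
SiO2 (M=60.083): mol = 0.55956; Si = 0.55956, O = 1.11912.
ΣO = 2.24354; factor = 4/ΣO = 1.78290.
Si apfu = 0.55956 × 1.78290 = 0.998.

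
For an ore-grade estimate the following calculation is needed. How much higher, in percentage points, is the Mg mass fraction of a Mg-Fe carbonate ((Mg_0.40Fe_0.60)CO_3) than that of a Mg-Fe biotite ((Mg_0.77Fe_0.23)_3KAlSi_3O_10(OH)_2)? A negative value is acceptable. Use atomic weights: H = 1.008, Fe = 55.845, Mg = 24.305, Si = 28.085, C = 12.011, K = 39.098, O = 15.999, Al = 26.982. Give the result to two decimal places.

-3.37 percentage points

Mg in (Mg_0.40Fe_0.60)CO_3: molar mass 103.237 g/mol; 0.40×24.305 = 9.722 g → 9.42 wt%.
Mg in (Mg_0.77Fe_0.23)_3KAlSi_3O_10(OH)_2: molar mass 439.017 g/mol; 2.31×24.305 = 56.145 g → 12.79 wt%.
Difference = 9.42 − 12.79 = -3.37 percentage points.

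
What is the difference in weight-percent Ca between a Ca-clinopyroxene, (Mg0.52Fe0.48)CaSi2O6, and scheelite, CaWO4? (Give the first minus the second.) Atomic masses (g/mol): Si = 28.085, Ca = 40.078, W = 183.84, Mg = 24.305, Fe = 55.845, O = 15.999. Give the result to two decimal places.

Ca in (Mg0.52Fe0.48)CaSi2O6: molar mass 231.686 g/mol; 1×40.078 = 40.078 g → 17.30 wt%.
Ca in CaWO4: molar mass 287.914 g/mol; 1×40.078 = 40.078 g → 13.92 wt%.
Difference = 17.30 − 13.92 = 3.38 percentage points.

3.38 percentage points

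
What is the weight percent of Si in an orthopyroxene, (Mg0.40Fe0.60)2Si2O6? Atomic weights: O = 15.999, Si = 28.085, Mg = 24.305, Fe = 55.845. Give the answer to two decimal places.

Formula mass = 0.80×24.305 + 1.20×55.845 + 2×28.085 + 6×15.999 = 238.622 g/mol, of which 56.170 g is Si.
So Si makes up 56.170/238.622 = 0.2354 of the mass, i.e. 23.54%.

23.54 weight percent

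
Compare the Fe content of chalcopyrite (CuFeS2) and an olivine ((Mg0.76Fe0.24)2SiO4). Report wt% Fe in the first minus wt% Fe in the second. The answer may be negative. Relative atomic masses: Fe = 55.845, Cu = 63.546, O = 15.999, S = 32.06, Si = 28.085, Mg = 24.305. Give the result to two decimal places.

Fe in CuFeS2: molar mass 183.511 g/mol; 1×55.845 = 55.845 g → 30.43 wt%.
Fe in (Mg0.76Fe0.24)2SiO4: molar mass 155.830 g/mol; 0.48×55.845 = 26.806 g → 17.20 wt%.
Difference = 30.43 − 17.20 = 13.23 percentage points.

13.23 percentage points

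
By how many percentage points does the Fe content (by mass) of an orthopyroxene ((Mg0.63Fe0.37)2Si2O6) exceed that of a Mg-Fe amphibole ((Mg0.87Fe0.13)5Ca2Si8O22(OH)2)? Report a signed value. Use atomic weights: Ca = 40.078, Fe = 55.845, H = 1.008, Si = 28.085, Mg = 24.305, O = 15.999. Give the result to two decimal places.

Fe in (Mg0.63Fe0.37)2Si2O6: molar mass 224.114 g/mol; 0.74×55.845 = 41.325 g → 18.44 wt%.
Fe in (Mg0.87Fe0.13)5Ca2Si8O22(OH)2: molar mass 832.854 g/mol; 0.65×55.845 = 36.299 g → 4.36 wt%.
Difference = 18.44 − 4.36 = 14.08 percentage points.

14.08 percentage points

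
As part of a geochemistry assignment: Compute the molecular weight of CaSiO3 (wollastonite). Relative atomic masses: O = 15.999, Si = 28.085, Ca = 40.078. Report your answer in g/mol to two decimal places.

The formula mass is the sum 1×40.078 + 1×28.085 + 3×15.999.

116.16 g/mol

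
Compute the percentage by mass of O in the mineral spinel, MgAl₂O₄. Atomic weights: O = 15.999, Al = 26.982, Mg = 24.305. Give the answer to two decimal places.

44.98 mass %

Molar mass of MgAl₂O₄: 1*24.305 + 2*26.982 + 4*15.999 = 142.265 g/mol.
Mass of O per formula unit: 4 × 15.999 = 63.996 g.
Weight fraction O = 63.996 / 142.265 = 0.4498.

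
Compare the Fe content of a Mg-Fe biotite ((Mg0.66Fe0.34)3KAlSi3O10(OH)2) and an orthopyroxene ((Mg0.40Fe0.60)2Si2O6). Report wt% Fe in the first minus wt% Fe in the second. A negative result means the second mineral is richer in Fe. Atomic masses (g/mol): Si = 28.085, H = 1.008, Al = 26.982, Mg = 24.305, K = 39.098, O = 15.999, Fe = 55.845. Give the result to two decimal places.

M((Mg0.66Fe0.34)3KAlSi3O10(OH)2) = 449.425 g/mol, so wt% Fe = 56.962/449.425 × 100 = 12.67%.
M((Mg0.40Fe0.60)2Si2O6) = 238.622 g/mol, so wt% Fe = 67.014/238.622 × 100 = 28.08%.
12.67 − 28.08 = -15.41 pp.

-15.41 percentage points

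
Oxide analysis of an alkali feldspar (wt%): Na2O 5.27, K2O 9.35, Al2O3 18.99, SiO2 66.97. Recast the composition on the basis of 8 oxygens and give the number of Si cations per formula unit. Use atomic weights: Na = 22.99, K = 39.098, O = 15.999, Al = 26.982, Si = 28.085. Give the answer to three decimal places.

3.000 Si apfu

5.27 wt% Na2O ÷ 61.979 g/mol = 0.08503 mol, giving 0.17006 Na and 0.08503 O.
9.35 wt% K2O ÷ 94.195 g/mol = 0.09926 mol, giving 0.19852 K and 0.09926 O.
18.99 wt% Al2O3 ÷ 101.961 g/mol = 0.18625 mol, giving 0.37250 Al and 0.55875 O.
66.97 wt% SiO2 ÷ 60.083 g/mol = 1.11462 mol, giving 1.11462 Si and 2.22924 O.
Oxygen sums to 2.97228; scaling by 8/2.97228 = 2.69154 puts the formula on 8 O.
Si: 1.11462 × 2.69154 = 3.000 atoms per formula unit.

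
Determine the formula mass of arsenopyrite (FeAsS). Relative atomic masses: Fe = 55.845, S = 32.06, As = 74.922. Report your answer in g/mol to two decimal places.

162.83 g/mol

M = 1(55.845) + 1(74.922) + 1(32.06)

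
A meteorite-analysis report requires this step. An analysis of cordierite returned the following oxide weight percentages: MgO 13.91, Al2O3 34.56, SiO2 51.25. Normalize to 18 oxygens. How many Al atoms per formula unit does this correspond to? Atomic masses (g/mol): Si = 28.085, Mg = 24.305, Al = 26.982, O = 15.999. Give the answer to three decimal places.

3.977 Al apfu

13.91 wt% MgO ÷ 40.304 g/mol = 0.34513 mol, giving 0.34513 Mg and 0.34513 O.
34.56 wt% Al2O3 ÷ 101.961 g/mol = 0.33895 mol, giving 0.67790 Al and 1.01685 O.
51.25 wt% SiO2 ÷ 60.083 g/mol = 0.85299 mol, giving 0.85299 Si and 1.70598 O.
Oxygen sums to 3.06796; scaling by 18/3.06796 = 5.86709 puts the formula on 18 O.
Al: 0.67790 × 5.86709 = 3.977 atoms per formula unit.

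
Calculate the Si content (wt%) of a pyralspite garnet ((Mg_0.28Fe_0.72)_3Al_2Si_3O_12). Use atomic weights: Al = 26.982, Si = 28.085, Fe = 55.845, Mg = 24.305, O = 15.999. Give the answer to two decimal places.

Molar mass of (Mg_0.28Fe_0.72)_3Al_2Si_3O_12: 0.84×24.305 + 2.16×55.845 + 2×26.982 + 3×28.085 + 12×15.999 = 471.248 g/mol.
Mass of Si per formula unit: 3 × 28.085 = 84.255 g.
Weight fraction Si = 84.255 / 471.248 = 0.1788.

17.88 wt%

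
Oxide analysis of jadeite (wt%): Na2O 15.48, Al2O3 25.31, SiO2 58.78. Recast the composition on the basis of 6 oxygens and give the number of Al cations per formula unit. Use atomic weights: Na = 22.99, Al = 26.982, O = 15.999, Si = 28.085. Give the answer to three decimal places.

Na2O: 15.48/61.979 = 0.24976 mol → 0.49952 mol Na, 0.24976 mol O.
Al2O3: 25.31/101.961 = 0.24823 mol → 0.49646 mol Al, 0.74469 mol O.
SiO2: 58.78/60.083 = 0.97831 mol → 0.97831 mol Si, 1.95662 mol O.
Total oxygen = 2.95107 mol. Normalization factor = 6/2.95107 = 2.03316.
Al per 6 O = 0.49646 × 2.03316 = 1.009.

1.009 Al apfu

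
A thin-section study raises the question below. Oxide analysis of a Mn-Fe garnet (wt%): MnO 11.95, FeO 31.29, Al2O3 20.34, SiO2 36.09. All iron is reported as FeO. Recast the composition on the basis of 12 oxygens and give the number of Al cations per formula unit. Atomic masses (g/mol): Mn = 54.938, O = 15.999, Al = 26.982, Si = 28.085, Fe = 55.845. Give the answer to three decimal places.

11.95 wt% MnO ÷ 70.937 g/mol = 0.16846 mol, giving 0.16846 Mn and 0.16846 O.
31.29 wt% FeO ÷ 71.844 g/mol = 0.43553 mol, giving 0.43553 Fe and 0.43553 O.
20.34 wt% Al2O3 ÷ 101.961 g/mol = 0.19949 mol, giving 0.39898 Al and 0.59847 O.
36.09 wt% SiO2 ÷ 60.083 g/mol = 0.60067 mol, giving 0.60067 Si and 1.20134 O.
Oxygen sums to 2.40380; scaling by 12/2.40380 = 4.99210 puts the formula on 12 O.
Al: 0.39898 × 4.99210 = 1.992 atoms per formula unit.

1.992 Al apfu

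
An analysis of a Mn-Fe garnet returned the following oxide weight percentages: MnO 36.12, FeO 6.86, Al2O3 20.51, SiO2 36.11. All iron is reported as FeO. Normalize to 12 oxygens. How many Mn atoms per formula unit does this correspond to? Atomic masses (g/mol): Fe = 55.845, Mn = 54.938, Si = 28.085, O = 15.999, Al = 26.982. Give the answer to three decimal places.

36.12 wt% MnO ÷ 70.937 g/mol = 0.50918 mol, giving 0.50918 Mn and 0.50918 O.
6.86 wt% FeO ÷ 71.844 g/mol = 0.09548 mol, giving 0.09548 Fe and 0.09548 O.
20.51 wt% Al2O3 ÷ 101.961 g/mol = 0.20116 mol, giving 0.40232 Al and 0.60348 O.
36.11 wt% SiO2 ÷ 60.083 g/mol = 0.60100 mol, giving 0.60100 Si and 1.20200 O.
Oxygen sums to 2.41014; scaling by 12/2.41014 = 4.97896 puts the formula on 12 O.
Mn: 0.50918 × 4.97896 = 2.535 atoms per formula unit.

2.535 Mn apfu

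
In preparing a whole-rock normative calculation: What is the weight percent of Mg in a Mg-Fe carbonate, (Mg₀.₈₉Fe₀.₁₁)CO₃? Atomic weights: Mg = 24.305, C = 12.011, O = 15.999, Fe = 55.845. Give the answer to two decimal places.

24.64 wt%

M((Mg₀.₈₉Fe₀.₁₁)CO₃) = 87.782 g/mol.
Mg contributes 0.89 × 24.305 = 21.631 g per mole.
21.631/87.782 = 0.2464 → 24.64%.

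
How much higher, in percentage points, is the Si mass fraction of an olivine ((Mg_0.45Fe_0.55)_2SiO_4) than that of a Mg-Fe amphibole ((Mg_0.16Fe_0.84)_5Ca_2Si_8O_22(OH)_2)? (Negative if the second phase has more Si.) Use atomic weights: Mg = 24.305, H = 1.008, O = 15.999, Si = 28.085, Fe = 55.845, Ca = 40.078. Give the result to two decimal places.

Si in (Mg_0.45Fe_0.55)_2SiO_4: molar mass 175.385 g/mol; 1×28.085 = 28.085 g → 16.01 wt%.
Si in (Mg_0.16Fe_0.84)_5Ca_2Si_8O_22(OH)_2: molar mass 944.821 g/mol; 8×28.085 = 224.680 g → 23.78 wt%.
Difference = 16.01 − 23.78 = -7.77 percentage points.

-7.77 percentage points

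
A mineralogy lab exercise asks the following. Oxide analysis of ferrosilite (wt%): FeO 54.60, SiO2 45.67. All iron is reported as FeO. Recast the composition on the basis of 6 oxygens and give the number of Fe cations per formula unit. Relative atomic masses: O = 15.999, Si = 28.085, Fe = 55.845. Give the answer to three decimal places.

2.000 Fe apfu

FeO: 54.60/71.844 = 0.75998 mol → 0.75998 mol Fe, 0.75998 mol O.
SiO2: 45.67/60.083 = 0.76012 mol → 0.76012 mol Si, 1.52024 mol O.
Total oxygen = 2.28022 mol. Normalization factor = 6/2.28022 = 2.63133.
Fe per 6 O = 0.75998 × 2.63133 = 2.000.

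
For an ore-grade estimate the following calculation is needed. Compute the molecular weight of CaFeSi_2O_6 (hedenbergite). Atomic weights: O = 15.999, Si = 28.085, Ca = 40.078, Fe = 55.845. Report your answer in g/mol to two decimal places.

248.09 g/mol

Ca: 1 × 40.078 = 40.0780
Fe: 1 × 55.845 = 55.8450
Si: 2 × 28.085 = 56.1700
O: 6 × 15.999 = 95.9940
Summing the contributions gives the formula mass.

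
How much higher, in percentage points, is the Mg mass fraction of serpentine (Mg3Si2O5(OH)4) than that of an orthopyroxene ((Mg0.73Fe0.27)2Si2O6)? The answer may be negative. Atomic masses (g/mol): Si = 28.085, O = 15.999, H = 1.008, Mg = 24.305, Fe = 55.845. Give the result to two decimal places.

Mg in Mg3Si2O5(OH)4: molar mass 277.108 g/mol; 3×24.305 = 72.915 g → 26.31 wt%.
Mg in (Mg0.73Fe0.27)2Si2O6: molar mass 217.806 g/mol; 1.46×24.305 = 35.485 g → 16.29 wt%.
Difference = 26.31 − 16.29 = 10.02 percentage points.

10.02 percentage points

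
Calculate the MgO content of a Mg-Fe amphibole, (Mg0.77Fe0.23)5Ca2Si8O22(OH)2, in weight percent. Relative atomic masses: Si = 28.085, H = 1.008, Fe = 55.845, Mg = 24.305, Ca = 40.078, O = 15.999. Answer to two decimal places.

18.28 wt%

Molar mass of (Mg0.77Fe0.23)5Ca2Si8O22(OH)2 = 3.85·24.305 + 1.15·55.845 + 2·40.078 + 8·28.085 + 24·15.999 + 2·1.008 = 848.624 g/mol.
Each formula unit contains 3.85 Mg, equivalent to 3.85/1 = 3.8500 mol MgO.
M(MgO) = 1×24.305 + 1×15.999 = 40.304 g/mol.
Mass of MgO per formula unit = 3.8500 × 40.304 = 155.170 g.
MgO wt% = 155.170 / 848.624 × 100 = 18.28%.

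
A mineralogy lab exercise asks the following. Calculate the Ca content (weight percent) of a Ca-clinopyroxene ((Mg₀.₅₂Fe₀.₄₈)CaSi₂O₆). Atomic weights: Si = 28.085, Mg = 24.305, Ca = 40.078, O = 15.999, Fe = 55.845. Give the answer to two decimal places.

17.30 weight percent

Formula mass = 0.52×24.305 + 0.48×55.845 + 1×40.078 + 2×28.085 + 6×15.999 = 231.686 g/mol, of which 40.078 g is Ca.
So Ca makes up 40.078/231.686 = 0.1730 of the mass, i.e. 17.30%.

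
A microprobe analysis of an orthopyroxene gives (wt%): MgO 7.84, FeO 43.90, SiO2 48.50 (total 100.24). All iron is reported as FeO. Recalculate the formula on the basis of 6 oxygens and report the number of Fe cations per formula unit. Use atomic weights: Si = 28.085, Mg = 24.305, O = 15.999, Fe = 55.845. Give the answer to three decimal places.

1.515 Fe apfu

7.84 wt% MgO ÷ 40.304 g/mol = 0.19452 mol, giving 0.19452 Mg and 0.19452 O.
43.90 wt% FeO ÷ 71.844 g/mol = 0.61105 mol, giving 0.61105 Fe and 0.61105 O.
48.50 wt% SiO2 ÷ 60.083 g/mol = 0.80722 mol, giving 0.80722 Si and 1.61444 O.
Oxygen sums to 2.42001; scaling by 6/2.42001 = 2.47933 puts the formula on 6 O.
Fe: 0.61105 × 2.47933 = 1.515 atoms per formula unit.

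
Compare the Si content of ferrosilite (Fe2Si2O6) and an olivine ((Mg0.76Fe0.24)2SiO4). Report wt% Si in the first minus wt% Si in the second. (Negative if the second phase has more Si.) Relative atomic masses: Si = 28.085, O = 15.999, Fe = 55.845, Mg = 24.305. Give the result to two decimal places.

Si in Fe2Si2O6: molar mass 263.854 g/mol; 2×28.085 = 56.170 g → 21.29 wt%.
Si in (Mg0.76Fe0.24)2SiO4: molar mass 155.830 g/mol; 1×28.085 = 28.085 g → 18.02 wt%.
Difference = 21.29 − 18.02 = 3.27 percentage points.

3.27 percentage points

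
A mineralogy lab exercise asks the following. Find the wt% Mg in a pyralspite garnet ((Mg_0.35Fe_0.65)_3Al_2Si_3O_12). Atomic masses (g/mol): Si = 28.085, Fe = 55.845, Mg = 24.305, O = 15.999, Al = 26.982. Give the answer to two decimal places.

5.49 weight percent

Formula mass = 1.05*24.305 + 1.95*55.845 + 2*26.982 + 3*28.085 + 12*15.999 = 464.625 g/mol, of which 25.520 g is Mg.
So Mg makes up 25.520/464.625 = 0.0549 of the mass, i.e. 5.49%.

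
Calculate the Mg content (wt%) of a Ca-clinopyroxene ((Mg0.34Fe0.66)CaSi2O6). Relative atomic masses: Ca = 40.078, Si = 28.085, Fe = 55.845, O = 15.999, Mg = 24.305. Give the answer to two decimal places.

M((Mg0.34Fe0.66)CaSi2O6) = 237.363 g/mol.
Mg contributes 0.34 × 24.305 = 8.264 g per mole.
8.264/237.363 = 0.0348 → 3.48%.

3.48 wt%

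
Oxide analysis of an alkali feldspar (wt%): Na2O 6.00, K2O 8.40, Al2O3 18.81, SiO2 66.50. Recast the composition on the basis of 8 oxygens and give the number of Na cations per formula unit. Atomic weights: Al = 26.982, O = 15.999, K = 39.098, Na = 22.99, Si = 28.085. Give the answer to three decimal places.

6.00 wt% Na2O ÷ 61.979 g/mol = 0.09681 mol, giving 0.19362 Na and 0.09681 O.
8.40 wt% K2O ÷ 94.195 g/mol = 0.08918 mol, giving 0.17836 K and 0.08918 O.
18.81 wt% Al2O3 ÷ 101.961 g/mol = 0.18448 mol, giving 0.36896 Al and 0.55344 O.
66.50 wt% SiO2 ÷ 60.083 g/mol = 1.10680 mol, giving 1.10680 Si and 2.21360 O.
Oxygen sums to 2.95303; scaling by 8/2.95303 = 2.70908 puts the formula on 8 O.
Na: 0.19362 × 2.70908 = 0.525 atoms per formula unit.

0.525 Na apfu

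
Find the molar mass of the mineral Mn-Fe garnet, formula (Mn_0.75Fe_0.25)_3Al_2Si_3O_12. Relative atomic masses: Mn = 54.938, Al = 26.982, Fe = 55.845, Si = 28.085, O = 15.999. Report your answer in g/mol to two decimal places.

495.70 g/mol

The formula mass is the sum 2.25(54.938) + 0.75(55.845) + 2(26.982) + 3(28.085) + 12(15.999).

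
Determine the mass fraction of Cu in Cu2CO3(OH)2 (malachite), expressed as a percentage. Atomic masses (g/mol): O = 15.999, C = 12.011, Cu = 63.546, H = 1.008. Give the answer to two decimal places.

57.48 mass %

Molar mass of Cu2CO3(OH)2: 2·63.546 + 1·12.011 + 5·15.999 + 2·1.008 = 221.114 g/mol.
Mass of Cu per formula unit: 2 × 63.546 = 127.092 g.
Weight fraction Cu = 127.092 / 221.114 = 0.5748.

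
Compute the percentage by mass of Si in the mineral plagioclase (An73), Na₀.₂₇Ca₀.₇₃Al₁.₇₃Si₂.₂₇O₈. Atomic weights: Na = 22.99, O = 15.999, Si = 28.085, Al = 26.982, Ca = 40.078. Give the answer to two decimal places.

23.28 mass %

M(Na₀.₂₇Ca₀.₇₃Al₁.₇₃Si₂.₂₇O₈) = 273.888 g/mol.
Si contributes 2.27 × 28.085 = 63.753 g per mole.
63.753/273.888 = 0.2328 → 23.28%.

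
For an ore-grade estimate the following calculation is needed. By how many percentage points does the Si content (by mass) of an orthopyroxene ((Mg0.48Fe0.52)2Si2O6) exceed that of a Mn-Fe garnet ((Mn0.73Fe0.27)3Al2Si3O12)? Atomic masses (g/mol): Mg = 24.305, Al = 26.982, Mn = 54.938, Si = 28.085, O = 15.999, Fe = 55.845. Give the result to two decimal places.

First mineral: 56.170 g Si in 233.576 g formula = 24.05 wt% Si.
Second mineral: 84.255 g Si in 495.756 g formula = 17.00 wt% Si.
24.05% − 17.00% gives a difference of 7.05 percentage points.

7.05 percentage points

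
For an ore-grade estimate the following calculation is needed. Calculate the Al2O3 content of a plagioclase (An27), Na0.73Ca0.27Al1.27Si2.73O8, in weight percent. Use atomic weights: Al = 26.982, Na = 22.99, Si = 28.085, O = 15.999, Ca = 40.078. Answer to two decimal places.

Molar mass of Na0.73Ca0.27Al1.27Si2.73O8 = 0.73*22.99 + 0.27*40.078 + 1.27*26.982 + 2.73*28.085 + 8*15.999 = 266.535 g/mol.
Each formula unit contains 1.27 Al, equivalent to 1.27/2 = 0.6350 mol Al2O3.
M(Al2O3) = 2×26.982 + 3×15.999 = 101.961 g/mol.
Mass of Al2O3 per formula unit = 0.6350 × 101.961 = 64.745 g.
Al2O3 wt% = 64.745 / 266.535 × 100 = 24.29%.

24.29 wt%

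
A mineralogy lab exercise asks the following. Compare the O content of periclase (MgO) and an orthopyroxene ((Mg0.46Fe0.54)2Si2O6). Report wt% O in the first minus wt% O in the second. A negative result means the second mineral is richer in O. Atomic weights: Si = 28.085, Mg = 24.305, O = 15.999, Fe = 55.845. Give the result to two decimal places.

First mineral: 15.999 g O in 40.304 g formula = 39.70 wt% O.
Second mineral: 95.994 g O in 234.837 g formula = 40.88 wt% O.
39.70% − 40.88% gives a difference of -1.18 percentage points.

-1.18 percentage points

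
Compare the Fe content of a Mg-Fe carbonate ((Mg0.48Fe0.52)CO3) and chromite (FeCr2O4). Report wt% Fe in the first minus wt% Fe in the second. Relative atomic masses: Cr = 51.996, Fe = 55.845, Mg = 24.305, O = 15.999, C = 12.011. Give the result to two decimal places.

3.88 percentage points

M((Mg0.48Fe0.52)CO3) = 100.714 g/mol, so wt% Fe = 29.039/100.714 × 100 = 28.83%.
M(FeCr2O4) = 223.833 g/mol, so wt% Fe = 55.845/223.833 × 100 = 24.95%.
28.83 − 24.95 = 3.88 pp.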